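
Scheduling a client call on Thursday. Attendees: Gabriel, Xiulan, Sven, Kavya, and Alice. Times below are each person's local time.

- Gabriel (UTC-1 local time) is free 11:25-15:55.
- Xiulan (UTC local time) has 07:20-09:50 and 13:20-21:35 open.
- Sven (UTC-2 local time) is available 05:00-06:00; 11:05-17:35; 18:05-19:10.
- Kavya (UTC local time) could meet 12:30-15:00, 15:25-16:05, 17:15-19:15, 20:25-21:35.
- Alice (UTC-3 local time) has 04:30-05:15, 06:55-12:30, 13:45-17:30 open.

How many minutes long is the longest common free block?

Gabriel in UTC: 12:25-16:55 (add 1h to convert from UTC-1).
Xiulan in UTC: 07:20-09:50, 13:20-21:35.
Sven in UTC: 07:00-08:00, 13:05-19:35, 20:05-21:10 (add 2h to convert from UTC-2).
Kavya in UTC: 12:30-15:00, 15:25-16:05, 17:15-19:15, 20:25-21:35.
Alice in UTC: 07:30-08:15, 09:55-15:30, 16:45-20:30 (add 3h to convert from UTC-3).
Gabriel ∩ Xiulan: 13:20-16:55.
Gabriel ∩ Xiulan ∩ Sven: 13:20-16:55.
Gabriel ∩ Xiulan ∩ Sven ∩ Kavya: 13:20-15:00, 15:25-16:05.
Gabriel ∩ Xiulan ∩ Sven ∩ Kavya ∩ Alice: 13:20-15:00, 15:25-15:30.
The longest is 13:20-15:00 at 100 minutes.

100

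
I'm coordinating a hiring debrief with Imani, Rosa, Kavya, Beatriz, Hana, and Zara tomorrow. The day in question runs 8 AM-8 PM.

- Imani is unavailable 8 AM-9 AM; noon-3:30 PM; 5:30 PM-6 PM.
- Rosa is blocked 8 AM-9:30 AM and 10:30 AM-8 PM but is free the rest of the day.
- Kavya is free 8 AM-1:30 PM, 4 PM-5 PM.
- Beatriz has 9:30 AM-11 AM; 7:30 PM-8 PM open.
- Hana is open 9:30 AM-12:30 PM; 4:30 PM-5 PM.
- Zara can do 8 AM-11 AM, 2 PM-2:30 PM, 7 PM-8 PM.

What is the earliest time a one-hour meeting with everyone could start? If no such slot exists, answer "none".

Imani free: 09:00-12:00, 15:30-17:30, 18:00-20:00 (invert busy blocks within the working day).
Rosa free: 09:30-10:30 (invert busy blocks within the working day).
Kavya free: 08:00-13:30, 16:00-17:00.
Beatriz free: 09:30-11:00, 19:30-20:00.
Hana free: 09:30-12:30, 16:30-17:00.
Zara free: 08:00-11:00, 14:00-14:30, 19:00-20:00.
Imani ∩ Rosa: 09:30-10:30.
Imani ∩ Rosa ∩ Kavya: 09:30-10:30.
Imani ∩ Rosa ∩ Kavya ∩ Beatriz: 09:30-10:30.
Imani ∩ Rosa ∩ Kavya ∩ Beatriz ∩ Hana: 09:30-10:30.
Imani ∩ Rosa ∩ Kavya ∩ Beatriz ∩ Hana ∩ Zara: 09:30-10:30.
The first common window of at least 60 minutes is 09:30-10:30, so the earliest start is 09:30.

09:30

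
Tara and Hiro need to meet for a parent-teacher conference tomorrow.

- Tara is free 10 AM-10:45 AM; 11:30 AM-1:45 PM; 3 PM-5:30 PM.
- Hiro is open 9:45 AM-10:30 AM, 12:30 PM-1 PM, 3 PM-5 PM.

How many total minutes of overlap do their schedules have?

Tara ∩ Hiro: 10:00-10:30, 12:30-13:00, 15:00-17:00.
Summing the common windows: 30 + 30 + 120 = 180 minutes.

180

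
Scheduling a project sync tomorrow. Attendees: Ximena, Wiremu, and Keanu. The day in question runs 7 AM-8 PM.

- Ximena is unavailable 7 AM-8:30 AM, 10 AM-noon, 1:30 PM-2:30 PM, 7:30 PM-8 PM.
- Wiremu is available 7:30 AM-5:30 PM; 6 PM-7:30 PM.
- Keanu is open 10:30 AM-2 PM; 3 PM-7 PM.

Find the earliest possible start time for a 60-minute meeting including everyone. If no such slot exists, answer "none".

12:00

Ximena free: 08:30-10:00, 12:00-13:30, 14:30-19:30 (invert busy blocks within the working day).
Wiremu free: 07:30-17:30, 18:00-19:30.
Keanu free: 10:30-14:00, 15:00-19:00.
Ximena ∩ Wiremu: 08:30-10:00, 12:00-13:30, 14:30-17:30, 18:00-19:30.
Ximena ∩ Wiremu ∩ Keanu: 12:00-13:30, 15:00-17:30, 18:00-19:00.
The first common window of at least 60 minutes is 12:00-13:30, so the earliest start is 12:00.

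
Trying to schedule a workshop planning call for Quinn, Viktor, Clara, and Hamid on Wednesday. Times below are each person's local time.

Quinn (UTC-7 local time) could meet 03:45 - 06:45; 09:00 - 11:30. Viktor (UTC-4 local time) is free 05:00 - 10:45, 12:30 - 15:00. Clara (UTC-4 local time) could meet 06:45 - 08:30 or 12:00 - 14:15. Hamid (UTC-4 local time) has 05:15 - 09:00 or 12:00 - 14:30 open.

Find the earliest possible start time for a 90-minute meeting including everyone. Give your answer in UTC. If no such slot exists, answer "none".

Quinn in UTC: 10:45-13:45, 16:00-18:30 (add 7h to convert from UTC-7).
Viktor in UTC: 09:00-14:45, 16:30-19:00 (add 4h to convert from UTC-4).
Clara in UTC: 10:45-12:30, 16:00-18:15 (add 4h to convert from UTC-4).
Hamid in UTC: 09:15-13:00, 16:00-18:30 (add 4h to convert from UTC-4).
Quinn ∩ Viktor: 10:45-13:45, 16:30-18:30.
Quinn ∩ Viktor ∩ Clara: 10:45-12:30, 16:30-18:15.
Quinn ∩ Viktor ∩ Clara ∩ Hamid: 10:45-12:30, 16:30-18:15.
The first common window of at least 90 minutes is 10:45-12:30, so the earliest start is 10:45.

10:45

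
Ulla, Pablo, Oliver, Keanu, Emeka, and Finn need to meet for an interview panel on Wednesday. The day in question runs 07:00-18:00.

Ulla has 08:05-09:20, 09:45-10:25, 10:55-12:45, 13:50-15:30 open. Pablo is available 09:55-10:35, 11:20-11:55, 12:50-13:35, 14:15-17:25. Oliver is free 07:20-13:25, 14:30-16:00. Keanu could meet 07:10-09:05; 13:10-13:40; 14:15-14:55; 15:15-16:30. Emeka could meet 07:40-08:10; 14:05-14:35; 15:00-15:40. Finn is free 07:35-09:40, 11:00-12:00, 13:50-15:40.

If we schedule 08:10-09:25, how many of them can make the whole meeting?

2

Oliver and Finn can make the full 08:10-09:25 slot — that's 2.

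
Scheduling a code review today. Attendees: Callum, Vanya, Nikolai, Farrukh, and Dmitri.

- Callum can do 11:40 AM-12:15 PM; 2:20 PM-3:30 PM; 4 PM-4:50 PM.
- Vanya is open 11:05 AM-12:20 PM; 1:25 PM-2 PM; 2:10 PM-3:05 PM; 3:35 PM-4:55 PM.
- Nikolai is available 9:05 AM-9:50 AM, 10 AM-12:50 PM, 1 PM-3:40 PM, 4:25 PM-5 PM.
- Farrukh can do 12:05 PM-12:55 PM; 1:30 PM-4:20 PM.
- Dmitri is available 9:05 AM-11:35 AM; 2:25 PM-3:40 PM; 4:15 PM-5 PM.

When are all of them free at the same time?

14:25-15:05

Callum ∩ Vanya: 11:40-12:15, 14:20-15:05, 16:00-16:50.
Callum ∩ Vanya ∩ Nikolai: 11:40-12:15, 14:20-15:05, 16:25-16:50.
Callum ∩ Vanya ∩ Nikolai ∩ Farrukh: 12:05-12:15, 14:20-15:05.
Callum ∩ Vanya ∩ Nikolai ∩ Farrukh ∩ Dmitri: 14:25-15:05.
So the common availability across everyone is 14:25-15:05.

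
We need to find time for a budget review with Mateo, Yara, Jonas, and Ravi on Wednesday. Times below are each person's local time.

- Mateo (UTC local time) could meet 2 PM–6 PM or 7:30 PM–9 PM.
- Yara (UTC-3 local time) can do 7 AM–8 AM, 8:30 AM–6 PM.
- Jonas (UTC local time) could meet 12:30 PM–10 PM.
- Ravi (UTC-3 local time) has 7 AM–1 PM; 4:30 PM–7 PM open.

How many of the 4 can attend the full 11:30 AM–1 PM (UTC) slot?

2

Mateo in UTC: 14:00-18:00, 19:30-21:00.
Yara in UTC: 10:00-11:00, 11:30-21:00 (add 3h to convert from UTC-3).
Jonas in UTC: 12:30-22:00.
Ravi in UTC: 10:00-16:00, 19:30-22:00 (add 3h to convert from UTC-3).
Yara and Ravi can make the full 11:30-13:00 slot — that's 2.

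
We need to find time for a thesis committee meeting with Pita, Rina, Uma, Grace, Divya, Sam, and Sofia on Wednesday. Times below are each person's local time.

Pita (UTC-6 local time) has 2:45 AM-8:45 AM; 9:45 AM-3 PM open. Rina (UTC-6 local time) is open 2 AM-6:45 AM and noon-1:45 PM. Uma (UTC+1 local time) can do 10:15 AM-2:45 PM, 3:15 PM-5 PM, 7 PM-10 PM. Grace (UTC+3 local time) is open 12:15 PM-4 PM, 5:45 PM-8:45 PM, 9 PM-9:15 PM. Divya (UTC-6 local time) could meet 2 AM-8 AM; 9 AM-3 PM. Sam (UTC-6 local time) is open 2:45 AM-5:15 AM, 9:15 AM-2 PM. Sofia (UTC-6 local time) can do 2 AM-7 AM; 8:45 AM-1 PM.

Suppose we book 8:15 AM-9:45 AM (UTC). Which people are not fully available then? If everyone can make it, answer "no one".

Pita in UTC: 08:45-14:45, 15:45-21:00 (add 6h to convert from UTC-6).
Rina in UTC: 08:00-12:45, 18:00-19:45 (add 6h to convert from UTC-6).
Uma in UTC: 09:15-13:45, 14:15-16:00, 18:00-21:00 (subtract 1h to convert from UTC+1).
Grace in UTC: 09:15-13:00, 14:45-17:45, 18:00-18:15 (subtract 3h to convert from UTC+3).
Divya in UTC: 08:00-14:00, 15:00-21:00 (add 6h to convert from UTC-6).
Sam in UTC: 08:45-11:15, 15:15-20:00 (add 6h to convert from UTC-6).
Sofia in UTC: 08:00-13:00, 14:45-19:00 (add 6h to convert from UTC-6).
Pita: not fully free for 08:15-09:45. Rina: free for 08:15-09:45. Uma: not fully free for 08:15-09:45. Grace: not fully free for 08:15-09:45. Divya: free for 08:15-09:45. Sam: not fully free for 08:15-09:45. Sofia: free for 08:15-09:45.

Grace, Pita, Sam, Uma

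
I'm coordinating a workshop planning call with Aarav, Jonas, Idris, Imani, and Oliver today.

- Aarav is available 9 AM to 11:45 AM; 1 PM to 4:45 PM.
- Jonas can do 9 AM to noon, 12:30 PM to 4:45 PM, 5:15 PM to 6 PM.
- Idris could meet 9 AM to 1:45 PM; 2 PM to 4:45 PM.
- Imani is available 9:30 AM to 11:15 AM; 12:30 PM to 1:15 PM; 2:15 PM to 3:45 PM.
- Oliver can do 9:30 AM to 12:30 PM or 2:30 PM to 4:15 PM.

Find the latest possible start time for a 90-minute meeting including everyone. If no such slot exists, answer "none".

Aarav ∩ Jonas: 09:00-11:45, 13:00-16:45.
Aarav ∩ Jonas ∩ Idris: 09:00-11:45, 13:00-13:45, 14:00-16:45.
Aarav ∩ Jonas ∩ Idris ∩ Imani: 09:30-11:15, 13:00-13:15, 14:15-15:45.
Aarav ∩ Jonas ∩ Idris ∩ Imani ∩ Oliver: 09:30-11:15, 14:30-15:45.
The last common window of at least 90 minutes is 09:30-11:15; a 90-minute meeting can start as late as 09:45 and still end by 11:15.

09:45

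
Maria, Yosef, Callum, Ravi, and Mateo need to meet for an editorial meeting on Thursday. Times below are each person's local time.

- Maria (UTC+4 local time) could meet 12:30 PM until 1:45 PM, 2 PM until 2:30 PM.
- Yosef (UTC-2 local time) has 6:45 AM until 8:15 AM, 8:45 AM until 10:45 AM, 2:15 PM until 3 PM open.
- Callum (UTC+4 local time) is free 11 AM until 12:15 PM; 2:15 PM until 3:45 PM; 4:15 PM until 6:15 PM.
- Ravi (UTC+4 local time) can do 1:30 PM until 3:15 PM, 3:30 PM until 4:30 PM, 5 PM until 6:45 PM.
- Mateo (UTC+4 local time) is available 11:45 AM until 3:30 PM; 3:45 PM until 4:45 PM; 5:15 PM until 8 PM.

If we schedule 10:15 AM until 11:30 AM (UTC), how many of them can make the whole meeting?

2

Maria in UTC: 08:30-09:45, 10:00-10:30 (subtract 4h to convert from UTC+4).
Yosef in UTC: 08:45-10:15, 10:45-12:45, 16:15-17:00 (add 2h to convert from UTC-2).
Callum in UTC: 07:00-08:15, 10:15-11:45, 12:15-14:15 (subtract 4h to convert from UTC+4).
Ravi in UTC: 09:30-11:15, 11:30-12:30, 13:00-14:45 (subtract 4h to convert from UTC+4).
Mateo in UTC: 07:45-11:30, 11:45-12:45, 13:15-16:00 (subtract 4h to convert from UTC+4).
Callum and Mateo can make the full 10:15-11:30 slot — that's 2.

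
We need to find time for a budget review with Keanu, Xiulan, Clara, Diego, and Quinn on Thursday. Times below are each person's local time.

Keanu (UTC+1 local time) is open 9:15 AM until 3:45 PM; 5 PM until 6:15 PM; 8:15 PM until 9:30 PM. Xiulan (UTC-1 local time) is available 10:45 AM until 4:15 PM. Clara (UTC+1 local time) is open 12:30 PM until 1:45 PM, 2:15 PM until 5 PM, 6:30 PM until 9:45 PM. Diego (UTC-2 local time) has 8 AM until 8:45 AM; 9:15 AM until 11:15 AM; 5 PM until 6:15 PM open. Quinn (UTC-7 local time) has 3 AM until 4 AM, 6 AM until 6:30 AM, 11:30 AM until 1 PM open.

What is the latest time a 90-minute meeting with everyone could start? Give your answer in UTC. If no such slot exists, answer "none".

Keanu in UTC: 08:15-14:45, 16:00-17:15, 19:15-20:30 (subtract 1h to convert from UTC+1).
Xiulan in UTC: 11:45-17:15 (add 1h to convert from UTC-1).
Clara in UTC: 11:30-12:45, 13:15-16:00, 17:30-20:45 (subtract 1h to convert from UTC+1).
Diego in UTC: 10:00-10:45, 11:15-13:15, 19:00-20:15 (add 2h to convert from UTC-2).
Quinn in UTC: 10:00-11:00, 13:00-13:30, 18:30-20:00 (add 7h to convert from UTC-7).
Keanu ∩ Xiulan: 11:45-14:45, 16:00-17:15.
Keanu ∩ Xiulan ∩ Clara: 11:45-12:45, 13:15-14:45.
Keanu ∩ Xiulan ∩ Clara ∩ Diego: 11:45-12:45.
Keanu ∩ Xiulan ∩ Clara ∩ Diego ∩ Quinn: ∅.
There is no time when everyone is free.
No common window is at least 90 minutes long.

none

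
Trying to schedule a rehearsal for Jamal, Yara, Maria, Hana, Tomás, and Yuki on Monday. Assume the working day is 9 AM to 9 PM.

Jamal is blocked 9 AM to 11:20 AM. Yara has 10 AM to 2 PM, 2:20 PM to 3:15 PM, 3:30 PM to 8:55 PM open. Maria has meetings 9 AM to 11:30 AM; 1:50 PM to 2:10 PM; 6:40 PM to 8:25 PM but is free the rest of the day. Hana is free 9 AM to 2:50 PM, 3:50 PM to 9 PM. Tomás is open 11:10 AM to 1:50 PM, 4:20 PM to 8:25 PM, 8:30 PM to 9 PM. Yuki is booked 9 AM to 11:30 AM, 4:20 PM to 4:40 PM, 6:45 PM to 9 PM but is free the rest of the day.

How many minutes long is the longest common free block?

140

Jamal free: 11:20-21:00 (invert busy blocks within the working day).
Yara free: 10:00-14:00, 14:20-15:15, 15:30-20:55.
Maria free: 11:30-13:50, 14:10-18:40, 20:25-21:00 (invert busy blocks within the working day).
Hana free: 09:00-14:50, 15:50-21:00.
Tomás free: 11:10-13:50, 16:20-20:25, 20:30-21:00.
Yuki free: 11:30-16:20, 16:40-18:45 (invert busy blocks within the working day).
Jamal ∩ Yara: 11:20-14:00, 14:20-15:15, 15:30-20:55.
Jamal ∩ Yara ∩ Maria: 11:30-13:50, 14:20-15:15, 15:30-18:40, 20:25-20:55.
Jamal ∩ Yara ∩ Maria ∩ Hana: 11:30-13:50, 14:20-14:50, 15:50-18:40, 20:25-20:55.
Jamal ∩ Yara ∩ Maria ∩ Hana ∩ Tomás: 11:30-13:50, 16:20-18:40, 20:30-20:55.
Jamal ∩ Yara ∩ Maria ∩ Hana ∩ Tomás ∩ Yuki: 11:30-13:50, 16:40-18:40.
Those are the intersection windows.
The longest is 11:30-13:50 at 140 minutes.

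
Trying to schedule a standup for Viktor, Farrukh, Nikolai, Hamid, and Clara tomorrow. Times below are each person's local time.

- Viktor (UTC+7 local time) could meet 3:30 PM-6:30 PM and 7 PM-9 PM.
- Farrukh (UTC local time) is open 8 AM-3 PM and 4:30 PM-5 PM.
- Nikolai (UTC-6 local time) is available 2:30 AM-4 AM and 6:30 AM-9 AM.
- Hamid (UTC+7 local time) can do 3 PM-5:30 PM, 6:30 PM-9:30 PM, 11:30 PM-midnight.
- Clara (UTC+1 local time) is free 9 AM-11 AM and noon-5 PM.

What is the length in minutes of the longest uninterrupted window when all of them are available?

90

Viktor in UTC: 08:30-11:30, 12:00-14:00 (subtract 7h to convert from UTC+7).
Farrukh in UTC: 08:00-15:00, 16:30-17:00.
Nikolai in UTC: 08:30-10:00, 12:30-15:00 (add 6h to convert from UTC-6).
Hamid in UTC: 08:00-10:30, 11:30-14:30, 16:30-17:00 (subtract 7h to convert from UTC+7).
Clara in UTC: 08:00-10:00, 11:00-16:00 (subtract 1h to convert from UTC+1).
Viktor ∩ Farrukh: 08:30-11:30, 12:00-14:00.
Viktor ∩ Farrukh ∩ Nikolai: 08:30-10:00, 12:30-14:00.
Viktor ∩ Farrukh ∩ Nikolai ∩ Hamid: 08:30-10:00, 12:30-14:00.
Viktor ∩ Farrukh ∩ Nikolai ∩ Hamid ∩ Clara: 08:30-10:00, 12:30-14:00.
So the common availability across everyone is 08:30-10:00, 12:30-14:00.
The longest is 08:30-10:00 at 90 minutes.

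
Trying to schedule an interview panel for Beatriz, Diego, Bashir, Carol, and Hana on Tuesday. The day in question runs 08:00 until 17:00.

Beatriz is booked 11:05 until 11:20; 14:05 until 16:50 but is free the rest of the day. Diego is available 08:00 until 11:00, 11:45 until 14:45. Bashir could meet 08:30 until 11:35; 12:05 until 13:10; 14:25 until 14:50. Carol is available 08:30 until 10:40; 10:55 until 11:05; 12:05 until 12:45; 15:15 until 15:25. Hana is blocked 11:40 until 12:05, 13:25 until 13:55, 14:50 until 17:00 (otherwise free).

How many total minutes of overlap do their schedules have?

175

Beatriz free: 08:00-11:05, 11:20-14:05, 16:50-17:00 (invert busy blocks within the working day).
Diego free: 08:00-11:00, 11:45-14:45.
Bashir free: 08:30-11:35, 12:05-13:10, 14:25-14:50.
Carol free: 08:30-10:40, 10:55-11:05, 12:05-12:45, 15:15-15:25.
Hana free: 08:00-11:40, 12:05-13:25, 13:55-14:50 (invert busy blocks within the working day).
Beatriz ∩ Diego: 08:00-11:00, 11:45-14:05.
Beatriz ∩ Diego ∩ Bashir: 08:30-11:00, 12:05-13:10.
Beatriz ∩ Diego ∩ Bashir ∩ Carol: 08:30-10:40, 10:55-11:00, 12:05-12:45.
Beatriz ∩ Diego ∩ Bashir ∩ Carol ∩ Hana: 08:30-10:40, 10:55-11:00, 12:05-12:45.
Summing the common windows: 130 + 5 + 40 = 175 minutes.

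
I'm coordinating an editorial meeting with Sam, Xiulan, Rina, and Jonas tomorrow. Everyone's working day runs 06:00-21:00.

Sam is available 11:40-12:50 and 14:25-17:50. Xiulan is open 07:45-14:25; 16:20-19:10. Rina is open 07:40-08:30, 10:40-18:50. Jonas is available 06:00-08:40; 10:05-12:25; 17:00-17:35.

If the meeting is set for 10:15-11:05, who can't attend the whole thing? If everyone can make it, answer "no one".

Sam: not fully free for 10:15-11:05. Xiulan: free for 10:15-11:05. Rina: not fully free for 10:15-11:05. Jonas: free for 10:15-11:05.

Rina, Sam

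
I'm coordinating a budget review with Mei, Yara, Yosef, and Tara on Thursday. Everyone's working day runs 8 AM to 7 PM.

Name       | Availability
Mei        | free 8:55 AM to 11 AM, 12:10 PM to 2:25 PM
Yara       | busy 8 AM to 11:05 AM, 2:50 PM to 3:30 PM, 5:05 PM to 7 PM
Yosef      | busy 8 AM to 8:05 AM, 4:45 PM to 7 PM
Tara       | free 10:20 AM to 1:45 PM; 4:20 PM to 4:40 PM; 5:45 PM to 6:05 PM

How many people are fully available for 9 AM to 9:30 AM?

2

Mei free: 08:55-11:00, 12:10-14:25.
Yara free: 11:05-14:50, 15:30-17:05 (invert busy blocks within the working day).
Yosef free: 08:05-16:45 (invert busy blocks within the working day).
Tara free: 10:20-13:45, 16:20-16:40, 17:45-18:05.
Mei and Yosef can make the full 09:00-09:30 slot — that's 2.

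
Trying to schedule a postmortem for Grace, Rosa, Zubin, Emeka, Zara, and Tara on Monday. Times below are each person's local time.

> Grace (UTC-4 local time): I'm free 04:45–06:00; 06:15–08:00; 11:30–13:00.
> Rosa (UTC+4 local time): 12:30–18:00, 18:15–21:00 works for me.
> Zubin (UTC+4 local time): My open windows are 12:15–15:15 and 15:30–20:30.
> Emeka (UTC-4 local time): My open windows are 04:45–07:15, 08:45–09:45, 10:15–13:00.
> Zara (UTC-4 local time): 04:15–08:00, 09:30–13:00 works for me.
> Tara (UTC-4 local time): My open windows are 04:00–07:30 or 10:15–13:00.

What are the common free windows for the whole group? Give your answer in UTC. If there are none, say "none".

Grace in UTC: 08:45-10:00, 10:15-12:00, 15:30-17:00 (add 4h to convert from UTC-4).
Rosa in UTC: 08:30-14:00, 14:15-17:00 (subtract 4h to convert from UTC+4).
Zubin in UTC: 08:15-11:15, 11:30-16:30 (subtract 4h to convert from UTC+4).
Emeka in UTC: 08:45-11:15, 12:45-13:45, 14:15-17:00 (add 4h to convert from UTC-4).
Zara in UTC: 08:15-12:00, 13:30-17:00 (add 4h to convert from UTC-4).
Tara in UTC: 08:00-11:30, 14:15-17:00 (add 4h to convert from UTC-4).
Grace ∩ Rosa: 08:45-10:00, 10:15-12:00, 15:30-17:00.
Grace ∩ Rosa ∩ Zubin: 08:45-10:00, 10:15-11:15, 11:30-12:00, 15:30-16:30.
Grace ∩ Rosa ∩ Zubin ∩ Emeka: 08:45-10:00, 10:15-11:15, 15:30-16:30.
Grace ∩ Rosa ∩ Zubin ∩ Emeka ∩ Zara: 08:45-10:00, 10:15-11:15, 15:30-16:30.
Grace ∩ Rosa ∩ Zubin ∩ Emeka ∩ Zara ∩ Tara: 08:45-10:00, 10:15-11:15, 15:30-16:30.
Those are the intersection windows.

08:45-10:00, 10:15-11:15, 15:30-16:30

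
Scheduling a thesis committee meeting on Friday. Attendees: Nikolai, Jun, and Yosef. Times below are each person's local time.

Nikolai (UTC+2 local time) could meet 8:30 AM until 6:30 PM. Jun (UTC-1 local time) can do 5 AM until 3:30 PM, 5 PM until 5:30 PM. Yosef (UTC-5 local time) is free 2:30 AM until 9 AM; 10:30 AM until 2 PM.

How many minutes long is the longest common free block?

Nikolai in UTC: 06:30-16:30 (subtract 2h to convert from UTC+2).
Jun in UTC: 06:00-16:30, 18:00-18:30 (add 1h to convert from UTC-1).
Yosef in UTC: 07:30-14:00, 15:30-19:00 (add 5h to convert from UTC-5).
Nikolai ∩ Jun: 06:30-16:30.
Nikolai ∩ Jun ∩ Yosef: 07:30-14:00, 15:30-16:30.
Those are the intersection windows.
The longest is 07:30-14:00 at 390 minutes.

390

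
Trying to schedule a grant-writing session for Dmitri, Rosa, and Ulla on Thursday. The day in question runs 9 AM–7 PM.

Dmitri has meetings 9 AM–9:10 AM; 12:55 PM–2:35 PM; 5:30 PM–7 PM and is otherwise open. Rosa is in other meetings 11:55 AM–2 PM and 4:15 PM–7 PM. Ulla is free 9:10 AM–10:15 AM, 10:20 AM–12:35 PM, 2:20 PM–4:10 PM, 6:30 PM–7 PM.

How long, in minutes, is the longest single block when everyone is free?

95

Dmitri free: 09:10-12:55, 14:35-17:30 (invert busy blocks within the working day).
Rosa free: 09:00-11:55, 14:00-16:15 (invert busy blocks within the working day).
Ulla free: 09:10-10:15, 10:20-12:35, 14:20-16:10, 18:30-19:00.
Dmitri ∩ Rosa: 09:10-11:55, 14:35-16:15.
Dmitri ∩ Rosa ∩ Ulla: 09:10-10:15, 10:20-11:55, 14:35-16:10.
Those are the intersection windows.
The longest is 10:20-11:55 at 95 minutes.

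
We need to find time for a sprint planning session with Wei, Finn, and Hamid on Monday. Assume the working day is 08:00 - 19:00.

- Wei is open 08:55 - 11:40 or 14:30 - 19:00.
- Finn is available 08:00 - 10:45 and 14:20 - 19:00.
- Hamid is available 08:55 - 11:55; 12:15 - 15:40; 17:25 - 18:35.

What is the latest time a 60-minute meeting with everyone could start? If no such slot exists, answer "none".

17:35

Wei ∩ Finn: 08:55-10:45, 14:30-19:00.
Wei ∩ Finn ∩ Hamid: 08:55-10:45, 14:30-15:40, 17:25-18:35.
The last common window of at least 60 minutes is 17:25-18:35; a 60-minute meeting can start as late as 17:35 and still end by 18:35.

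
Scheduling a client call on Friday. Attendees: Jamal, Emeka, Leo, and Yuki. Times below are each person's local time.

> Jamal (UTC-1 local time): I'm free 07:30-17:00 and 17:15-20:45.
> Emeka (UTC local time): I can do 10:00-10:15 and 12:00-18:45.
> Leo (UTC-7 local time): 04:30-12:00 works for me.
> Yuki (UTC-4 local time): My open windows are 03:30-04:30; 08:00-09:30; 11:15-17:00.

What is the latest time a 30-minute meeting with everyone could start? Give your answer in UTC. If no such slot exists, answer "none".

Jamal in UTC: 08:30-18:00, 18:15-21:45 (add 1h to convert from UTC-1).
Emeka in UTC: 10:00-10:15, 12:00-18:45.
Leo in UTC: 11:30-19:00 (add 7h to convert from UTC-7).
Yuki in UTC: 07:30-08:30, 12:00-13:30, 15:15-21:00 (add 4h to convert from UTC-4).
Jamal ∩ Emeka: 10:00-10:15, 12:00-18:00, 18:15-18:45.
Jamal ∩ Emeka ∩ Leo: 12:00-18:00, 18:15-18:45.
Jamal ∩ Emeka ∩ Leo ∩ Yuki: 12:00-13:30, 15:15-18:00, 18:15-18:45.
Those are the intersection windows.
The last common window of at least 30 minutes is 18:15-18:45; a 30-minute meeting can start as late as 18:15 and still end by 18:45.

18:15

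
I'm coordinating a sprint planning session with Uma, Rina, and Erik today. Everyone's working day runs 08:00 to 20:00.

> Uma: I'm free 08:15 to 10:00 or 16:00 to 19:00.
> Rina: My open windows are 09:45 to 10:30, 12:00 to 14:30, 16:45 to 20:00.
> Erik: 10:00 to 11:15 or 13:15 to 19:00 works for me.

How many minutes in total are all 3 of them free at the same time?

135

Uma ∩ Rina: 09:45-10:00, 16:45-19:00.
Uma ∩ Rina ∩ Erik: 16:45-19:00.
That's a single block of 135 minutes.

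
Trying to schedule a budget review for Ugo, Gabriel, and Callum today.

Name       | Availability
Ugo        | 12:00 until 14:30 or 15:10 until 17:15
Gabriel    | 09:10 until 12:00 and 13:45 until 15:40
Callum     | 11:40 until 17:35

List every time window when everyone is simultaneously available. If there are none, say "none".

13:45-14:30, 15:10-15:40

Ugo ∩ Gabriel: 13:45-14:30, 15:10-15:40.
Ugo ∩ Gabriel ∩ Callum: 13:45-14:30, 15:10-15:40.
Those are the intersection windows.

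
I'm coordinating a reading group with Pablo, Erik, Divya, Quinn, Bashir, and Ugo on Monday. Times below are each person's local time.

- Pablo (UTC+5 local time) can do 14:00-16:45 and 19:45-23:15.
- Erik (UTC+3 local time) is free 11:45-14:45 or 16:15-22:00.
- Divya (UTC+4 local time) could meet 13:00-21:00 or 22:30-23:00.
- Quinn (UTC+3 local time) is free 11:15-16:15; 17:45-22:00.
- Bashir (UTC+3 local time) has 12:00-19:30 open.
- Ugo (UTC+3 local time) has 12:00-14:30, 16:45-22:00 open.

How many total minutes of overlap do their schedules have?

Pablo in UTC: 09:00-11:45, 14:45-18:15 (subtract 5h to convert from UTC+5).
Erik in UTC: 08:45-11:45, 13:15-19:00 (subtract 3h to convert from UTC+3).
Divya in UTC: 09:00-17:00, 18:30-19:00 (subtract 4h to convert from UTC+4).
Quinn in UTC: 08:15-13:15, 14:45-19:00 (subtract 3h to convert from UTC+3).
Bashir in UTC: 09:00-16:30 (subtract 3h to convert from UTC+3).
Ugo in UTC: 09:00-11:30, 13:45-19:00 (subtract 3h to convert from UTC+3).
Pablo ∩ Erik: 09:00-11:45, 14:45-18:15.
Pablo ∩ Erik ∩ Divya: 09:00-11:45, 14:45-17:00.
Pablo ∩ Erik ∩ Divya ∩ Quinn: 09:00-11:45, 14:45-17:00.
Pablo ∩ Erik ∩ Divya ∩ Quinn ∩ Bashir: 09:00-11:45, 14:45-16:30.
Pablo ∩ Erik ∩ Divya ∩ Quinn ∩ Bashir ∩ Ugo: 09:00-11:30, 14:45-16:30.
Summing the common windows: 150 + 105 = 255 minutes.

255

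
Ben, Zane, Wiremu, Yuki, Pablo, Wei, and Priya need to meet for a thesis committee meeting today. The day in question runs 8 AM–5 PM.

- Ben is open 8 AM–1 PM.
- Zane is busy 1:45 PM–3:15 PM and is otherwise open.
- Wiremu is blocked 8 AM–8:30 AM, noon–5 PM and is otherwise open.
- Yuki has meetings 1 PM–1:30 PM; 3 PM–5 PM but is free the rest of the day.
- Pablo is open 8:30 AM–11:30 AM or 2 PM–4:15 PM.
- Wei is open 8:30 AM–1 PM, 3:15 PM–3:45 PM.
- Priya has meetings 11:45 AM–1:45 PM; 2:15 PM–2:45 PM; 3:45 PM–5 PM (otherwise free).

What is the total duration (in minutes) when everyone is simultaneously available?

Ben free: 08:00-13:00.
Zane free: 08:00-13:45, 15:15-17:00 (invert busy blocks within the working day).
Wiremu free: 08:30-12:00 (invert busy blocks within the working day).
Yuki free: 08:00-13:00, 13:30-15:00 (invert busy blocks within the working day).
Pablo free: 08:30-11:30, 14:00-16:15.
Wei free: 08:30-13:00, 15:15-15:45.
Priya free: 08:00-11:45, 13:45-14:15, 14:45-15:45 (invert busy blocks within the working day).
Ben ∩ Zane: 08:00-13:00.
Ben ∩ Zane ∩ Wiremu: 08:30-12:00.
Ben ∩ Zane ∩ Wiremu ∩ Yuki: 08:30-12:00.
Ben ∩ Zane ∩ Wiremu ∩ Yuki ∩ Pablo: 08:30-11:30.
Ben ∩ Zane ∩ Wiremu ∩ Yuki ∩ Pablo ∩ Wei: 08:30-11:30.
Ben ∩ Zane ∩ Wiremu ∩ Yuki ∩ Pablo ∩ Wei ∩ Priya: 08:30-11:30.
That's a single block of 180 minutes.

180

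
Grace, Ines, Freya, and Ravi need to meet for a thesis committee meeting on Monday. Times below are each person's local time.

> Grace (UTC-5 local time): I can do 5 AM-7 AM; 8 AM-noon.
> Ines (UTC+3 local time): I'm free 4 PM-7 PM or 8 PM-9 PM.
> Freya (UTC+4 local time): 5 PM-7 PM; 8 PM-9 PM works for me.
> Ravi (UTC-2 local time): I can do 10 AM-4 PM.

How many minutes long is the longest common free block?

Grace in UTC: 10:00-12:00, 13:00-17:00 (add 5h to convert from UTC-5).
Ines in UTC: 13:00-16:00, 17:00-18:00 (subtract 3h to convert from UTC+3).
Freya in UTC: 13:00-15:00, 16:00-17:00 (subtract 4h to convert from UTC+4).
Ravi in UTC: 12:00-18:00 (add 2h to convert from UTC-2).
Grace ∩ Ines: 13:00-16:00.
Grace ∩ Ines ∩ Freya: 13:00-15:00.
Grace ∩ Ines ∩ Freya ∩ Ravi: 13:00-15:00.
Those are the intersection windows.
The longest is 13:00-15:00 at 120 minutes.

120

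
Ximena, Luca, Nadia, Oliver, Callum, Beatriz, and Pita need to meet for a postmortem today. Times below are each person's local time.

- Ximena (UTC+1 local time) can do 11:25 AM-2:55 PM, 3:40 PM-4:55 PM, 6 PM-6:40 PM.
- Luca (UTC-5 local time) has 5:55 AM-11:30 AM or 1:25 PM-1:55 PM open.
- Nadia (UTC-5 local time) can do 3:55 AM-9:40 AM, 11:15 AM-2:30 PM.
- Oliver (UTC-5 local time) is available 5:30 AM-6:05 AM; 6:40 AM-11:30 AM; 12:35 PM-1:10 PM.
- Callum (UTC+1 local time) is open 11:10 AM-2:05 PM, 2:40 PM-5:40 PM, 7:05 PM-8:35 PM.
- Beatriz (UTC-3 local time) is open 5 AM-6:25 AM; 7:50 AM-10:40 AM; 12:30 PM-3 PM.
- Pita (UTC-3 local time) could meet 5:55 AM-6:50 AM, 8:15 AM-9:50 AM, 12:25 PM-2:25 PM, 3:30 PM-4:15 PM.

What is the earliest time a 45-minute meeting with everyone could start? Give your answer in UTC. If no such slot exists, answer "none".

Ximena in UTC: 10:25-13:55, 14:40-15:55, 17:00-17:40 (subtract 1h to convert from UTC+1).
Luca in UTC: 10:55-16:30, 18:25-18:55 (add 5h to convert from UTC-5).
Nadia in UTC: 08:55-14:40, 16:15-19:30 (add 5h to convert from UTC-5).
Oliver in UTC: 10:30-11:05, 11:40-16:30, 17:35-18:10 (add 5h to convert from UTC-5).
Callum in UTC: 10:10-13:05, 13:40-16:40, 18:05-19:35 (subtract 1h to convert from UTC+1).
Beatriz in UTC: 08:00-09:25, 10:50-13:40, 15:30-18:00 (add 3h to convert from UTC-3).
Pita in UTC: 08:55-09:50, 11:15-12:50, 15:25-17:25, 18:30-19:15 (add 3h to convert from UTC-3).
Ximena ∩ Luca: 10:55-13:55, 14:40-15:55.
Ximena ∩ Luca ∩ Nadia: 10:55-13:55.
Ximena ∩ Luca ∩ Nadia ∩ Oliver: 10:55-11:05, 11:40-13:55.
Ximena ∩ Luca ∩ Nadia ∩ Oliver ∩ Callum: 10:55-11:05, 11:40-13:05, 13:40-13:55.
Ximena ∩ Luca ∩ Nadia ∩ Oliver ∩ Callum ∩ Beatriz: 10:55-11:05, 11:40-13:05.
Ximena ∩ Luca ∩ Nadia ∩ Oliver ∩ Callum ∩ Beatriz ∩ Pita: 11:40-12:50.
Those are the intersection windows.
The first common window of at least 45 minutes is 11:40-12:50, so the earliest start is 11:40.

11:40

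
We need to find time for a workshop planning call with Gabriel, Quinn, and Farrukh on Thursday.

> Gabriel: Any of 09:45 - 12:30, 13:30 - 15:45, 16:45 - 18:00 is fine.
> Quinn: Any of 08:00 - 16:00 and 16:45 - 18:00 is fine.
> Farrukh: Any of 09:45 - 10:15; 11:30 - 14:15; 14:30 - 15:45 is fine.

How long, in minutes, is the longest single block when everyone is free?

75

Gabriel ∩ Quinn: 09:45-12:30, 13:30-15:45, 16:45-18:00.
Gabriel ∩ Quinn ∩ Farrukh: 09:45-10:15, 11:30-12:30, 13:30-14:15, 14:30-15:45.
Those are the intersection windows.
The longest is 14:30-15:45 at 75 minutes.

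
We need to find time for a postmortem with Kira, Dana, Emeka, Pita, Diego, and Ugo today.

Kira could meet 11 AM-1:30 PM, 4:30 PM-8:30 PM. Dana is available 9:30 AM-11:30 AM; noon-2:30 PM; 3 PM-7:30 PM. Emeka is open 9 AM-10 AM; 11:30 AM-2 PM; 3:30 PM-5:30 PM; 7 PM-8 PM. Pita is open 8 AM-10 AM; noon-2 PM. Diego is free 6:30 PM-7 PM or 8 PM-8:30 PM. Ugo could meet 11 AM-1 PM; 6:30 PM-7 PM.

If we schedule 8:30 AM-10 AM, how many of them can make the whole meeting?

1

Pita can make the full 08:30-10:00 slot — that's 1.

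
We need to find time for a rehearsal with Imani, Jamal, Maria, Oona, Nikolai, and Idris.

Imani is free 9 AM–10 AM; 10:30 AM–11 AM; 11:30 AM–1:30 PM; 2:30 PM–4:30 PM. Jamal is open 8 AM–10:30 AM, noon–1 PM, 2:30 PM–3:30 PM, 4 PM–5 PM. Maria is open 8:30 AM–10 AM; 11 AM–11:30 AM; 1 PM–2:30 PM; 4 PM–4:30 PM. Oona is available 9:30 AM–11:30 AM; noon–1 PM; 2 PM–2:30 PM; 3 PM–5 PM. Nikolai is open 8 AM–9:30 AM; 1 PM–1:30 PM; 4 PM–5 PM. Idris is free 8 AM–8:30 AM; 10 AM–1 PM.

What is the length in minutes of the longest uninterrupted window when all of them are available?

0

Imani ∩ Jamal: 09:00-10:00, 12:00-13:00, 14:30-15:30, 16:00-16:30.
Imani ∩ Jamal ∩ Maria: 09:00-10:00, 16:00-16:30.
Imani ∩ Jamal ∩ Maria ∩ Oona: 09:30-10:00, 16:00-16:30.
Imani ∩ Jamal ∩ Maria ∩ Oona ∩ Nikolai: 16:00-16:30.
Imani ∩ Jamal ∩ Maria ∩ Oona ∩ Nikolai ∩ Idris: ∅.
There is no time when everyone is free.
No common window exists, so the longest block is 0 minutes.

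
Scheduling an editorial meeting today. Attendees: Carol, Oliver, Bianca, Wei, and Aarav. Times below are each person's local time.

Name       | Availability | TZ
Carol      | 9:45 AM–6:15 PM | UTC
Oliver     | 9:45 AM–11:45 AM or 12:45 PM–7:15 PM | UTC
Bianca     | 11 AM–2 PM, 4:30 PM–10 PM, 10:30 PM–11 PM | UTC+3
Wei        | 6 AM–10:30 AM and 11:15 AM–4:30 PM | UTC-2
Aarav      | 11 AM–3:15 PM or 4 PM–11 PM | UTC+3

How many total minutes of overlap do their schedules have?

Carol in UTC: 09:45-18:15.
Oliver in UTC: 09:45-11:45, 12:45-19:15.
Bianca in UTC: 08:00-11:00, 13:30-19:00, 19:30-20:00 (subtract 3h to convert from UTC+3).
Wei in UTC: 08:00-12:30, 13:15-18:30 (add 2h to convert from UTC-2).
Aarav in UTC: 08:00-12:15, 13:00-20:00 (subtract 3h to convert from UTC+3).
Carol ∩ Oliver: 09:45-11:45, 12:45-18:15.
Carol ∩ Oliver ∩ Bianca: 09:45-11:00, 13:30-18:15.
Carol ∩ Oliver ∩ Bianca ∩ Wei: 09:45-11:00, 13:30-18:15.
Carol ∩ Oliver ∩ Bianca ∩ Wei ∩ Aarav: 09:45-11:00, 13:30-18:15.
So the common availability across everyone is 09:45-11:00, 13:30-18:15.
Summing the common windows: 75 + 285 = 360 minutes.

360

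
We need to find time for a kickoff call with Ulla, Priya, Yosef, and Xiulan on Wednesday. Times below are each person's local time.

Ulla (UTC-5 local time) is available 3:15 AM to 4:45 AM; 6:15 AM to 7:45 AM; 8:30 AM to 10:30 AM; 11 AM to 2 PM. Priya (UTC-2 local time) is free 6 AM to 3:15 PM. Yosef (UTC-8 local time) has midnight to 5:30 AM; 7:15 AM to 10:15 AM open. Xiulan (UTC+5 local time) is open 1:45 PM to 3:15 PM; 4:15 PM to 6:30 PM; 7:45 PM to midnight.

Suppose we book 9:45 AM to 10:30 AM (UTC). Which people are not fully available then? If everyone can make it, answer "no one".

Ulla in UTC: 08:15-09:45, 11:15-12:45, 13:30-15:30, 16:00-19:00 (add 5h to convert from UTC-5).
Priya in UTC: 08:00-17:15 (add 2h to convert from UTC-2).
Yosef in UTC: 08:00-13:30, 15:15-18:15 (add 8h to convert from UTC-8).
Xiulan in UTC: 08:45-10:15, 11:15-13:30, 14:45-19:00 (subtract 5h to convert from UTC+5).
Ulla: not fully free for 09:45-10:30. Priya: free for 09:45-10:30. Yosef: free for 09:45-10:30. Xiulan: not fully free for 09:45-10:30.

Ulla, Xiulan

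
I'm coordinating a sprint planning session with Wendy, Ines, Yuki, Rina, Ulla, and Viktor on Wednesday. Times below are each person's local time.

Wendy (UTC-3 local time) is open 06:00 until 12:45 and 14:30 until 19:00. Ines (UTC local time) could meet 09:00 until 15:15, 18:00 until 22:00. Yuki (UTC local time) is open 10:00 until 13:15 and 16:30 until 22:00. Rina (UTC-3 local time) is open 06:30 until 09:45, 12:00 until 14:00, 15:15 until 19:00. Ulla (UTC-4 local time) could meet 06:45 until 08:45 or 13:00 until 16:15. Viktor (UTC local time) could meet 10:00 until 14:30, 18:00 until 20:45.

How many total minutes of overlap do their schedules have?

240

Wendy in UTC: 09:00-15:45, 17:30-22:00 (add 3h to convert from UTC-3).
Ines in UTC: 09:00-15:15, 18:00-22:00.
Yuki in UTC: 10:00-13:15, 16:30-22:00.
Rina in UTC: 09:30-12:45, 15:00-17:00, 18:15-22:00 (add 3h to convert from UTC-3).
Ulla in UTC: 10:45-12:45, 17:00-20:15 (add 4h to convert from UTC-4).
Viktor in UTC: 10:00-14:30, 18:00-20:45.
Wendy ∩ Ines: 09:00-15:15, 18:00-22:00.
Wendy ∩ Ines ∩ Yuki: 10:00-13:15, 18:00-22:00.
Wendy ∩ Ines ∩ Yuki ∩ Rina: 10:00-12:45, 18:15-22:00.
Wendy ∩ Ines ∩ Yuki ∩ Rina ∩ Ulla: 10:45-12:45, 18:15-20:15.
Wendy ∩ Ines ∩ Yuki ∩ Rina ∩ Ulla ∩ Viktor: 10:45-12:45, 18:15-20:15.
Those are the intersection windows.
Summing the common windows: 120 + 120 = 240 minutes.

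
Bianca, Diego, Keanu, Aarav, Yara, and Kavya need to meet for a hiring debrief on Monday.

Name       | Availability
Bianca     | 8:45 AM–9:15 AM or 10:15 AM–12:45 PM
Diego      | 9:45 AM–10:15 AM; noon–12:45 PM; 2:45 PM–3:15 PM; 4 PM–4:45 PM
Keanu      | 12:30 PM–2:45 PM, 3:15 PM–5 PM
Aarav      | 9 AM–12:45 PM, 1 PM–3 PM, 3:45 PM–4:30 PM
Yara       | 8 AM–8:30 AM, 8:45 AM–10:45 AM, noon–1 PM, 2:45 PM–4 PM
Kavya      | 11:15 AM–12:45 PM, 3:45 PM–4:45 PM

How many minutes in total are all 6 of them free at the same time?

Bianca ∩ Diego: 12:00-12:45.
Bianca ∩ Diego ∩ Keanu: 12:30-12:45.
Bianca ∩ Diego ∩ Keanu ∩ Aarav: 12:30-12:45.
Bianca ∩ Diego ∩ Keanu ∩ Aarav ∩ Yara: 12:30-12:45.
Bianca ∩ Diego ∩ Keanu ∩ Aarav ∩ Yara ∩ Kavya: 12:30-12:45.
Those are the intersection windows.
That's a single block of 15 minutes.

15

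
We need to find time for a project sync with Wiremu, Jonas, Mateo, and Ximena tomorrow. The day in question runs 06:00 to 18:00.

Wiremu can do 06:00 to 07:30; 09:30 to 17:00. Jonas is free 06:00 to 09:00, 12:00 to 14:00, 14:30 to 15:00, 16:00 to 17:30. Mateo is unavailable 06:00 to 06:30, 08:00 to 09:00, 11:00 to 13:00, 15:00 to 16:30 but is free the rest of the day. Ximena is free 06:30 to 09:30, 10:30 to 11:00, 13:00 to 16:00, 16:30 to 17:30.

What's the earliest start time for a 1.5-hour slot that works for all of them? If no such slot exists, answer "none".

none

Wiremu free: 06:00-07:30, 09:30-17:00.
Jonas free: 06:00-09:00, 12:00-14:00, 14:30-15:00, 16:00-17:30.
Mateo free: 06:30-08:00, 09:00-11:00, 13:00-15:00, 16:30-18:00 (invert busy blocks within the working day).
Ximena free: 06:30-09:30, 10:30-11:00, 13:00-16:00, 16:30-17:30.
Wiremu ∩ Jonas: 06:00-07:30, 12:00-14:00, 14:30-15:00, 16:00-17:00.
Wiremu ∩ Jonas ∩ Mateo: 06:30-07:30, 13:00-14:00, 14:30-15:00, 16:30-17:00.
Wiremu ∩ Jonas ∩ Mateo ∩ Ximena: 06:30-07:30, 13:00-14:00, 14:30-15:00, 16:30-17:00.
No common window is at least 90 minutes long.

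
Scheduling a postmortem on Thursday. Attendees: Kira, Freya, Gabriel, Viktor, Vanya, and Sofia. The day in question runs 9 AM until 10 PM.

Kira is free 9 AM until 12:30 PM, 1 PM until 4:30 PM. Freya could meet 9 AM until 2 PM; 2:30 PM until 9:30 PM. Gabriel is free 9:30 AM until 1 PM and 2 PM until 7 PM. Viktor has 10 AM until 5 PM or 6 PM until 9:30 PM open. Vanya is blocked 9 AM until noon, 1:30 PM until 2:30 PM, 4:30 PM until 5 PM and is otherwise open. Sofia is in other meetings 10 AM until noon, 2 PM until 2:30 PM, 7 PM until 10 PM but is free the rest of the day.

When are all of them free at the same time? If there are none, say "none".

Kira free: 09:00-12:30, 13:00-16:30.
Freya free: 09:00-14:00, 14:30-21:30.
Gabriel free: 09:30-13:00, 14:00-19:00.
Viktor free: 10:00-17:00, 18:00-21:30.
Vanya free: 12:00-13:30, 14:30-16:30, 17:00-22:00 (invert busy blocks within the working day).
Sofia free: 09:00-10:00, 12:00-14:00, 14:30-19:00 (invert busy blocks within the working day).
Kira ∩ Freya: 09:00-12:30, 13:00-14:00, 14:30-16:30.
Kira ∩ Freya ∩ Gabriel: 09:30-12:30, 14:30-16:30.
Kira ∩ Freya ∩ Gabriel ∩ Viktor: 10:00-12:30, 14:30-16:30.
Kira ∩ Freya ∩ Gabriel ∩ Viktor ∩ Vanya: 12:00-12:30, 14:30-16:30.
Kira ∩ Freya ∩ Gabriel ∩ Viktor ∩ Vanya ∩ Sofia: 12:00-12:30, 14:30-16:30.

12:00-12:30, 14:30-16:30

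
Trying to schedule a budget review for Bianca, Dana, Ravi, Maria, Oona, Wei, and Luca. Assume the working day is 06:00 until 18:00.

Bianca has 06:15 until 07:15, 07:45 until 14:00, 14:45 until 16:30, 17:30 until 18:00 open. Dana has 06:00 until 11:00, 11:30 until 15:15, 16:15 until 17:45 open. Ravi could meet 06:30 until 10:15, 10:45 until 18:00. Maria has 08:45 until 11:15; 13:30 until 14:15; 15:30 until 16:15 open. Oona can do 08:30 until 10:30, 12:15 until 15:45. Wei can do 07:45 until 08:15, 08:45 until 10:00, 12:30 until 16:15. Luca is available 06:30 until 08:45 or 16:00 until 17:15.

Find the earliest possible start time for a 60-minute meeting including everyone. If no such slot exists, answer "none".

none

Bianca ∩ Dana: 06:15-07:15, 07:45-11:00, 11:30-14:00, 14:45-15:15, 16:15-16:30, 17:30-17:45.
Bianca ∩ Dana ∩ Ravi: 06:30-07:15, 07:45-10:15, 10:45-11:00, 11:30-14:00, 14:45-15:15, 16:15-16:30, 17:30-17:45.
Bianca ∩ Dana ∩ Ravi ∩ Maria: 08:45-10:15, 10:45-11:00, 13:30-14:00.
Bianca ∩ Dana ∩ Ravi ∩ Maria ∩ Oona: 08:45-10:15, 13:30-14:00.
Bianca ∩ Dana ∩ Ravi ∩ Maria ∩ Oona ∩ Wei: 08:45-10:00, 13:30-14:00.
Bianca ∩ Dana ∩ Ravi ∩ Maria ∩ Oona ∩ Wei ∩ Luca: ∅.
There is no time when everyone is free.
No common window is at least 60 minutes long.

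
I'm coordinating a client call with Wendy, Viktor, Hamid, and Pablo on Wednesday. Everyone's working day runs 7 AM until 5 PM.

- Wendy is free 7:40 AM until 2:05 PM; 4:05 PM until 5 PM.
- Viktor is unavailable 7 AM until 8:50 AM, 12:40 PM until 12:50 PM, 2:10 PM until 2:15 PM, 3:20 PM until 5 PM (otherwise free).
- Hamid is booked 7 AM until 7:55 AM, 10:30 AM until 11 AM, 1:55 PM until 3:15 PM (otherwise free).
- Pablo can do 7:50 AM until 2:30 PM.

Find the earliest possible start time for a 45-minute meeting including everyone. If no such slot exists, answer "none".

Wendy free: 07:40-14:05, 16:05-17:00.
Viktor free: 08:50-12:40, 12:50-14:10, 14:15-15:20 (invert busy blocks within the working day).
Hamid free: 07:55-10:30, 11:00-13:55, 15:15-17:00 (invert busy blocks within the working day).
Pablo free: 07:50-14:30.
Wendy ∩ Viktor: 08:50-12:40, 12:50-14:05.
Wendy ∩ Viktor ∩ Hamid: 08:50-10:30, 11:00-12:40, 12:50-13:55.
Wendy ∩ Viktor ∩ Hamid ∩ Pablo: 08:50-10:30, 11:00-12:40, 12:50-13:55.
So the common availability across everyone is 08:50-10:30, 11:00-12:40, 12:50-13:55.
The first common window of at least 45 minutes is 08:50-10:30, so the earliest start is 08:50.

08:50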